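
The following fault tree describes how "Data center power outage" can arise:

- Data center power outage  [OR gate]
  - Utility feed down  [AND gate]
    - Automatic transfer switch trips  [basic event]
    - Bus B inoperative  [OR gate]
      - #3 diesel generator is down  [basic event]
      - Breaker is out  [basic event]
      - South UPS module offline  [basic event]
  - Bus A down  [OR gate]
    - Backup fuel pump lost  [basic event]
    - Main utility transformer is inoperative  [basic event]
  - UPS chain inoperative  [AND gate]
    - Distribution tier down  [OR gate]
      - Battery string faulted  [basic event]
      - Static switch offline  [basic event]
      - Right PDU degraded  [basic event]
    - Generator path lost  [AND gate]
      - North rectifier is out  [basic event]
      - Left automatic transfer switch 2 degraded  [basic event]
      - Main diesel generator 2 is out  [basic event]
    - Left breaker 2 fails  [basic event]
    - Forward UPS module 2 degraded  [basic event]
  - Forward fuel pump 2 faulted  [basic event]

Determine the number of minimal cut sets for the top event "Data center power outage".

9

Bus B inoperative [OR]: union of children's cut sets → 3 cut set(s).
Utility feed down [AND]: one cut set from each child combined → 1 × 3 = 3 cut set(s).
Bus A down [OR]: union of children's cut sets → 2 cut set(s).
Distribution tier down [OR]: union of children's cut sets → 3 cut set(s).
Generator path lost [AND]: one cut set from each child combined → 1 × 1 × 1 = 1 cut set(s).
UPS chain inoperative [AND]: one cut set from each child combined → 3 × 1 × 1 × 1 = 3 cut set(s).
Data center power outage [OR]: union of children's cut sets → 9 cut set(s).
Minimal cut sets: {#3 diesel generator is down, Automatic transfer switch trips}; {Automatic transfer switch trips, Breaker is out}; {Automatic transfer switch trips, South UPS module offline}; {Backup fuel pump lost}; {Main utility transformer is inoperative}; {Battery string faulted, Forward UPS module 2 degraded, Left automatic transfer switch 2 degraded, Left breaker 2 fails, Main diesel generator 2 is out, North rectifier is out}; {Forward UPS module 2 degraded, Left automatic transfer switch 2 degraded, Left breaker 2 fails, Main diesel generator 2 is out, North rectifier is out, Static switch offline}; {Forward UPS module 2 degraded, Left automatic transfer switch 2 degraded, Left breaker 2 fails, Main diesel generator 2 is out, North rectifier is out, Right PDU degraded}; {Forward fuel pump 2 faulted}.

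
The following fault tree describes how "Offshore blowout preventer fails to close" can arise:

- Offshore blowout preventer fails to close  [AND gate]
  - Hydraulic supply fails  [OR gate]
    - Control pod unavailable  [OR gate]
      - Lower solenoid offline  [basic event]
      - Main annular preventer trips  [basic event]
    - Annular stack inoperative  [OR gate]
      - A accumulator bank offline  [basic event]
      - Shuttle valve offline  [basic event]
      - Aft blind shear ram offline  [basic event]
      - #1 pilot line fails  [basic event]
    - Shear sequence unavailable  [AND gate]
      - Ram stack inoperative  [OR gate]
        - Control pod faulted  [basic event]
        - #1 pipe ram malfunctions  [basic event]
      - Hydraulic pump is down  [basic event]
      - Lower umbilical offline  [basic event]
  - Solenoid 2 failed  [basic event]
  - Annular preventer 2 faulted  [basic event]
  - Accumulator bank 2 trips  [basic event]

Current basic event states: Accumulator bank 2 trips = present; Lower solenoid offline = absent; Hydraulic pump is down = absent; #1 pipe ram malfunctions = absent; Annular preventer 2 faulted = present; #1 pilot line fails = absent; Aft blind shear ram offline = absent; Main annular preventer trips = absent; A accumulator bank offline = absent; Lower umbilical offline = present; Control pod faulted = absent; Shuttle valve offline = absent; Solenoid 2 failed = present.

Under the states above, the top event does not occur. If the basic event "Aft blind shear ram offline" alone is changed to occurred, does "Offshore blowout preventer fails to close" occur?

Counterfactual: set "Aft blind shear ram offline" to occurred.
Control pod unavailable [OR]: Lower solenoid offline=not, Main annular preventer trips=not → no input occurs → does not occur.
Annular stack inoperative [OR]: A accumulator bank offline=not, Shuttle valve offline=not, Aft blind shear ram offline=occurs, #1 pilot line fails=not → at least one input occurs → occurs.
Ram stack inoperative [OR]: Control pod faulted=not, #1 pipe ram malfunctions=not → no input occurs → does not occur.
Shear sequence unavailable [AND]: Ram stack inoperative=not, Hydraulic pump is down=not, Lower umbilical offline=occurs → not all inputs occur → does not occur.
Hydraulic supply fails [OR]: Control pod unavailable=not, Annular stack inoperative=occurs, Shear sequence unavailable=not → at least one input occurs → occurs.
Offshore blowout preventer fails to close [AND]: Hydraulic supply fails=occurs, Solenoid 2 failed=occurs, Annular preventer 2 faulted=occurs, Accumulator bank 2 trips=occurs → all inputs occur → occurs.

Yes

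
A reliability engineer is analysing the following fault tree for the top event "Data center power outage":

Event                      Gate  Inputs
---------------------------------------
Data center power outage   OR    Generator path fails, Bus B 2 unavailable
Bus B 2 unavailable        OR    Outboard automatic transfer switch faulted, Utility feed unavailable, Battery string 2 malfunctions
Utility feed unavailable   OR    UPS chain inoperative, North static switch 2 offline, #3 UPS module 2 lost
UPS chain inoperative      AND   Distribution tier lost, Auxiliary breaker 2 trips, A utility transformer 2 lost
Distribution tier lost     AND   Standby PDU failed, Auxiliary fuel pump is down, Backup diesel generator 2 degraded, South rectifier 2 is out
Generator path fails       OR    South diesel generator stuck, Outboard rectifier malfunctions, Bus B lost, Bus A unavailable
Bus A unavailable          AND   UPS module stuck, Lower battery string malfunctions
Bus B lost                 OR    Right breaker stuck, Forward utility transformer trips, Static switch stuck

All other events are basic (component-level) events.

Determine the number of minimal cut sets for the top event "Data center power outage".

Bus B lost [OR]: union of children's cut sets → 3 cut set(s).
Bus A unavailable [AND]: one cut set from each child combined → 1 × 1 = 1 cut set(s).
Generator path fails [OR]: union of children's cut sets → 6 cut set(s).
Distribution tier lost [AND]: one cut set from each child combined → 1 × 1 × 1 × 1 = 1 cut set(s).
UPS chain inoperative [AND]: one cut set from each child combined → 1 × 1 × 1 = 1 cut set(s).
Utility feed unavailable [OR]: union of children's cut sets → 3 cut set(s).
Bus B 2 unavailable [OR]: union of children's cut sets → 5 cut set(s).
Data center power outage [OR]: union of children's cut sets → 11 cut set(s).

11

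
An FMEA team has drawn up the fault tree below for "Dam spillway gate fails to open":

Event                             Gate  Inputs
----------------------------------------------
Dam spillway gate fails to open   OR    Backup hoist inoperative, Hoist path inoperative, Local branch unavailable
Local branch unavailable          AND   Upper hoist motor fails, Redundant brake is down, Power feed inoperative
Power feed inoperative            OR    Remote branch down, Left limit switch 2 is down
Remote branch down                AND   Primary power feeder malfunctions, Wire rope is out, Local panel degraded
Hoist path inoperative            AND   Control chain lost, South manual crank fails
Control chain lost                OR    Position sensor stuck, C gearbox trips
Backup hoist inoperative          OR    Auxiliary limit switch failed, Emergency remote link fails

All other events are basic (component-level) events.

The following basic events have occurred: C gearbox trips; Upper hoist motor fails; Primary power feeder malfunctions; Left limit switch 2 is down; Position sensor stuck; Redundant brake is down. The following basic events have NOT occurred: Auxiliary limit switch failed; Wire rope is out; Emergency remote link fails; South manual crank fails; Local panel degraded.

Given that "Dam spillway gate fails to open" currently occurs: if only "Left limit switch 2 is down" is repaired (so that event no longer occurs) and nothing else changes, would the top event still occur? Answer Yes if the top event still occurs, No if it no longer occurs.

No

Counterfactual: set "Left limit switch 2 is down" to not occurred.
Backup hoist inoperative [OR]: Auxiliary limit switch failed=not, Emergency remote link fails=not → no input occurs → does not occur.
Control chain lost [OR]: Position sensor stuck=occurs, C gearbox trips=occurs → at least one input occurs → occurs.
Hoist path inoperative [AND]: Control chain lost=occurs, South manual crank fails=not → not all inputs occur → does not occur.
Remote branch down [AND]: Primary power feeder malfunctions=occurs, Wire rope is out=not, Local panel degraded=not → not all inputs occur → does not occur.
Power feed inoperative [OR]: Remote branch down=not, Left limit switch 2 is down=not → no input occurs → does not occur.
Local branch unavailable [AND]: Upper hoist motor fails=occurs, Redundant brake is down=occurs, Power feed inoperative=not → not all inputs occur → does not occur.
Dam spillway gate fails to open [OR]: Backup hoist inoperative=not, Hoist path inoperative=not, Local branch unavailable=not → no input occurs → does not occur.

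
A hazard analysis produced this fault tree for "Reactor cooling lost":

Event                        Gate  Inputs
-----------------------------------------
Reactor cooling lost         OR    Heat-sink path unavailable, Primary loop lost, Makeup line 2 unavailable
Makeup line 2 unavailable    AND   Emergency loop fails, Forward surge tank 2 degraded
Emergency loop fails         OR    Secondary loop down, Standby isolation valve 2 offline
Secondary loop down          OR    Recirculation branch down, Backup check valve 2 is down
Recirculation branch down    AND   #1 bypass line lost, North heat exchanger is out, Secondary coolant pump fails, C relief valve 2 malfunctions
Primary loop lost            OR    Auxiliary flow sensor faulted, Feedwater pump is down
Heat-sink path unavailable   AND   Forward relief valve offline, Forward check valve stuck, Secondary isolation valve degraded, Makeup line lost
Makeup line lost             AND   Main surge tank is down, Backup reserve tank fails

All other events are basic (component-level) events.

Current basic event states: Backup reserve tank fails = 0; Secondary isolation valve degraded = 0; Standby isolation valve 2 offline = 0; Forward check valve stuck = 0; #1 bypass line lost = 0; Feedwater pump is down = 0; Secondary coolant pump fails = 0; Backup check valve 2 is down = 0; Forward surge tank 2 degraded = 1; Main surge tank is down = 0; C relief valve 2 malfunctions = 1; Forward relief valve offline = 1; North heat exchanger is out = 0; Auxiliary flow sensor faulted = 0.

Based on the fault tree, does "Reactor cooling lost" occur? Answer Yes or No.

No

Makeup line lost [AND]: Main surge tank is down=not, Backup reserve tank fails=not → not all inputs occur → does not occur.
Heat-sink path unavailable [AND]: Forward relief valve offline=occurs, Forward check valve stuck=not, Secondary isolation valve degraded=not, Makeup line lost=not → not all inputs occur → does not occur.
Primary loop lost [OR]: Auxiliary flow sensor faulted=not, Feedwater pump is down=not → no input occurs → does not occur.
Recirculation branch down [AND]: #1 bypass line lost=not, North heat exchanger is out=not, Secondary coolant pump fails=not, C relief valve 2 malfunctions=occurs → not all inputs occur → does not occur.
Secondary loop down [OR]: Recirculation branch down=not, Backup check valve 2 is down=not → no input occurs → does not occur.
Emergency loop fails [OR]: Secondary loop down=not, Standby isolation valve 2 offline=not → no input occurs → does not occur.
Makeup line 2 unavailable [AND]: Emergency loop fails=not, Forward surge tank 2 degraded=occurs → not all inputs occur → does not occur.
Reactor cooling lost [OR]: Heat-sink path unavailable=not, Primary loop lost=not, Makeup line 2 unavailable=not → no input occurs → does not occur.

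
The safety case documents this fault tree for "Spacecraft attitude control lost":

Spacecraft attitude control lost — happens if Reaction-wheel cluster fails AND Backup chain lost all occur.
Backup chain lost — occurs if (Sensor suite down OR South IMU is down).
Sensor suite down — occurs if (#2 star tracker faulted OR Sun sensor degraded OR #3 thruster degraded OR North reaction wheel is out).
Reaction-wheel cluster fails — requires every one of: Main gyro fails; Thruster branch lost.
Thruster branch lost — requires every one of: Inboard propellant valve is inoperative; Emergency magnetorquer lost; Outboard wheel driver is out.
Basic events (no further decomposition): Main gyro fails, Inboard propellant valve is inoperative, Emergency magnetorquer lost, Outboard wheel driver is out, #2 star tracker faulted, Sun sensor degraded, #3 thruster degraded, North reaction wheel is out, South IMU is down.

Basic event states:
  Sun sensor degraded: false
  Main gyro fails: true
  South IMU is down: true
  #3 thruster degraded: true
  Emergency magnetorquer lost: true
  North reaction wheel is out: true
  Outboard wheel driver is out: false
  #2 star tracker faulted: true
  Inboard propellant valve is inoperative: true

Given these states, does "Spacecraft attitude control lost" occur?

No

Thruster branch lost [AND]: Inboard propellant valve is inoperative=occurs, Emergency magnetorquer lost=occurs, Outboard wheel driver is out=not → not all inputs occur → does not occur.
Reaction-wheel cluster fails [AND]: Main gyro fails=occurs, Thruster branch lost=not → not all inputs occur → does not occur.
Sensor suite down [OR]: #2 star tracker faulted=occurs, Sun sensor degraded=not, #3 thruster degraded=occurs, North reaction wheel is out=occurs → at least one input occurs → occurs.
Backup chain lost [OR]: Sensor suite down=occurs, South IMU is down=occurs → at least one input occurs → occurs.
Spacecraft attitude control lost [AND]: Reaction-wheel cluster fails=not, Backup chain lost=occurs → not all inputs occur → does not occur.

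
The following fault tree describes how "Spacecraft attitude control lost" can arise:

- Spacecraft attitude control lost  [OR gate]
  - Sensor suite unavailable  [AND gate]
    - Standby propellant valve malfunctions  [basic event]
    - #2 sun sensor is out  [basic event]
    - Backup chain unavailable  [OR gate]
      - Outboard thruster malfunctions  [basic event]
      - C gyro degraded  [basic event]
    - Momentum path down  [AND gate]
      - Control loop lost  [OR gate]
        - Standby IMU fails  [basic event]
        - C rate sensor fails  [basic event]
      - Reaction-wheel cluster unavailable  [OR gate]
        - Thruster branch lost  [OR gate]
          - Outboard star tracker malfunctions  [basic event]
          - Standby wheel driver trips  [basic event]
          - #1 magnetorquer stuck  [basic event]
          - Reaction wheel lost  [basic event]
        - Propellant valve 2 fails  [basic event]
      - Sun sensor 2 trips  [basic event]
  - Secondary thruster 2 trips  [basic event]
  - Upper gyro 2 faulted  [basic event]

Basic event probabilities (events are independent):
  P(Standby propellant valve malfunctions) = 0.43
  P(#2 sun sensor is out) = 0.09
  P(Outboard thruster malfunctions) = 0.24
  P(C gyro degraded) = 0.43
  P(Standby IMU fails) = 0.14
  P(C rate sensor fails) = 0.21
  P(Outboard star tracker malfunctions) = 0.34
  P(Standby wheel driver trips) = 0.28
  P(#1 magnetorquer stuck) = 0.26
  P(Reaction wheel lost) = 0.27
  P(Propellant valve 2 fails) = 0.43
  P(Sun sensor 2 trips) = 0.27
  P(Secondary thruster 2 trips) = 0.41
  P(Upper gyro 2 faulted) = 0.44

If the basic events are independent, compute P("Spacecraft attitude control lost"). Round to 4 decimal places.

P(Backup chain unavailable) [OR] = 1 − (1−0.24) × (1−0.43) = 0.566800
P(Control loop lost) [OR] = 1 − (1−0.14) × (1−0.21) = 0.320600
P(Thruster branch lost) [OR] = 1 − (1−0.34) × (1−0.28) × (1−0.26) × (1−0.27) = 0.743297
P(Reaction-wheel cluster unavailable) [OR] = 1 − (1−0.743297) × (1−0.43) = 0.853679
P(Momentum path down) [AND] = 0.320600 × 0.853679 × 0.27 = 0.073896
P(Sensor suite unavailable) [AND] = 0.43 × 0.09 × 0.566800 × 0.073896 = 0.001621
P(Spacecraft attitude control lost) [OR] = 1 − (1−0.001621) × (1−0.41) × (1−0.44) = 0.670136
Rounded to 4 decimal places: P(Spacecraft attitude control lost) ≈ 0.6701.

0.6701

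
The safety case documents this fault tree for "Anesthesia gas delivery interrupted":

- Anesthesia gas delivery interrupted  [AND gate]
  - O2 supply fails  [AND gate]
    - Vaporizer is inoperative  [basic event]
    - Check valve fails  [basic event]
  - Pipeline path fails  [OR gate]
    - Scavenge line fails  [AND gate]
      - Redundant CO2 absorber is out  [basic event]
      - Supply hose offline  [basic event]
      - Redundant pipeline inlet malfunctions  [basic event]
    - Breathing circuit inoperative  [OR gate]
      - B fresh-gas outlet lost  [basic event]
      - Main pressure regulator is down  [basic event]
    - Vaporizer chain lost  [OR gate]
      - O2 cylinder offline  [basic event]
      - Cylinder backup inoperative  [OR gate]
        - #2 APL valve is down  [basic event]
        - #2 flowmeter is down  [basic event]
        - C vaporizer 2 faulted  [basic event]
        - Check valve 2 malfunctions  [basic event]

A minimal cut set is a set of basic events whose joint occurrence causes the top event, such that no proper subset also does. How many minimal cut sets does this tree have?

8

O2 supply fails [AND]: one cut set from each child combined → 1 × 1 = 1 cut set(s).
Scavenge line fails [AND]: one cut set from each child combined → 1 × 1 × 1 = 1 cut set(s).
Breathing circuit inoperative [OR]: union of children's cut sets → 2 cut set(s).
Cylinder backup inoperative [OR]: union of children's cut sets → 4 cut set(s).
Vaporizer chain lost [OR]: union of children's cut sets → 5 cut set(s).
Pipeline path fails [OR]: union of children's cut sets → 8 cut set(s).
Anesthesia gas delivery interrupted [AND]: one cut set from each child combined → 1 × 8 = 8 cut set(s).
Minimal cut sets: {Check valve fails, Redundant CO2 absorber is out, Redundant pipeline inlet malfunctions, Supply hose offline, Vaporizer is inoperative}; {B fresh-gas outlet lost, Check valve fails, Vaporizer is inoperative}; {Check valve fails, Main pressure regulator is down, Vaporizer is inoperative}; {Check valve fails, O2 cylinder offline, Vaporizer is inoperative}; {#2 APL valve is down, Check valve fails, Vaporizer is inoperative}; {#2 flowmeter is down, Check valve fails, Vaporizer is inoperative}; {C vaporizer 2 faulted, Check valve fails, Vaporizer is inoperative}; {Check valve 2 malfunctions, Check valve fails, Vaporizer is inoperative}.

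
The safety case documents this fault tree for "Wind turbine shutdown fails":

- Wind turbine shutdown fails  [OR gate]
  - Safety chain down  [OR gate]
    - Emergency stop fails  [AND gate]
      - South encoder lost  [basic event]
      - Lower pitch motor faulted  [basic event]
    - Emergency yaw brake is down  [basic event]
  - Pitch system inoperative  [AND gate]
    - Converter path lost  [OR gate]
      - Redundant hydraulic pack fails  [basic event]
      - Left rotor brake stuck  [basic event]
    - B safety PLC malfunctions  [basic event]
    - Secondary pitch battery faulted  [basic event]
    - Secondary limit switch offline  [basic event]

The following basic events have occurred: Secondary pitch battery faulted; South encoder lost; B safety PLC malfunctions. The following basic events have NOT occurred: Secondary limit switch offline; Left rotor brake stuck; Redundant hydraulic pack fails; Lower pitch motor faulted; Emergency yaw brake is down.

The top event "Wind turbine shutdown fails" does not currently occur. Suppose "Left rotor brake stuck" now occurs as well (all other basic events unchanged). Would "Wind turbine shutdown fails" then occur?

Counterfactual: set "Left rotor brake stuck" to occurred.
Emergency stop fails [AND]: South encoder lost=occurs, Lower pitch motor faulted=not → not all inputs occur → does not occur.
Safety chain down [OR]: Emergency stop fails=not, Emergency yaw brake is down=not → no input occurs → does not occur.
Converter path lost [OR]: Redundant hydraulic pack fails=not, Left rotor brake stuck=occurs → at least one input occurs → occurs.
Pitch system inoperative [AND]: Converter path lost=occurs, B safety PLC malfunctions=occurs, Secondary pitch battery faulted=occurs, Secondary limit switch offline=not → not all inputs occur → does not occur.
Wind turbine shutdown fails [OR]: Safety chain down=not, Pitch system inoperative=not → no input occurs → does not occur.

No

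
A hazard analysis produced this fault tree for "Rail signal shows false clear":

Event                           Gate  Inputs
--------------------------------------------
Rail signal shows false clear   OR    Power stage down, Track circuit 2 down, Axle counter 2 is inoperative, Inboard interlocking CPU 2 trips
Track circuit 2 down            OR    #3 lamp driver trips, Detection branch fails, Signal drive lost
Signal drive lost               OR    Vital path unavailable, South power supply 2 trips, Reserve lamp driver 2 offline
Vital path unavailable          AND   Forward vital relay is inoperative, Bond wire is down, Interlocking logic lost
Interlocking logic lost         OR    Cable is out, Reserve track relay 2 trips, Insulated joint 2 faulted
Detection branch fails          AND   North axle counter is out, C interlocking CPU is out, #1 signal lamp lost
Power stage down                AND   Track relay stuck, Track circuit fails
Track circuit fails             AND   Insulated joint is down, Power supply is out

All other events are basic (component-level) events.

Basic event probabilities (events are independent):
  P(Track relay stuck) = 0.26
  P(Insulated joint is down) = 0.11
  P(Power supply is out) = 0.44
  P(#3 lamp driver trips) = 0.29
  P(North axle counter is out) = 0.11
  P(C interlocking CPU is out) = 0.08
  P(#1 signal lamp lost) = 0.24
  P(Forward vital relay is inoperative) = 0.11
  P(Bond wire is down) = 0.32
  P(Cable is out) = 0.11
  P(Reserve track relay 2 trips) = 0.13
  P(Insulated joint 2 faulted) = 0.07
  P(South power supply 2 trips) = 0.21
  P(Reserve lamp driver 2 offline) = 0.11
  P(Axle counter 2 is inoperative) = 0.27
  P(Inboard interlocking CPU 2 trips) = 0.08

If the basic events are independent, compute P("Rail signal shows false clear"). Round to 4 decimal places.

0.6729

P(Track circuit fails) [AND] = 0.11 × 0.44 = 0.048400
P(Power stage down) [AND] = 0.26 × 0.048400 = 0.012584
P(Detection branch fails) [AND] = 0.11 × 0.08 × 0.24 = 0.002112
P(Interlocking logic lost) [OR] = 1 − (1−0.11) × (1−0.13) × (1−0.07) = 0.279901
P(Vital path unavailable) [AND] = 0.11 × 0.32 × 0.279901 = 0.009853
P(Signal drive lost) [OR] = 1 − (1−0.009853) × (1−0.21) × (1−0.11) = 0.303828
P(Track circuit 2 down) [OR] = 1 − (1−0.29) × (1−0.002112) × (1−0.303828) = 0.506762
P(Rail signal shows false clear) [OR] = 1 − (1−0.012584) × (1−0.506762) × (1−0.27) × (1−0.08) = 0.672910
Rounded to 4 decimal places: P(Rail signal shows false clear) ≈ 0.6729.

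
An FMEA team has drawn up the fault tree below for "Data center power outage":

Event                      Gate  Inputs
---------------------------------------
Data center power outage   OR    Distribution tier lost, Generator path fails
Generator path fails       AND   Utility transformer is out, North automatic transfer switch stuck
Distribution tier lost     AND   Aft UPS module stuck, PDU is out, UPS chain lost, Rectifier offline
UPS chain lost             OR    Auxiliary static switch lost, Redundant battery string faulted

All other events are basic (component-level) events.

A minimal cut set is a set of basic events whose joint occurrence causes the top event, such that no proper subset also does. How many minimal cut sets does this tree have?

UPS chain lost [OR]: union of children's cut sets → 2 cut set(s).
Distribution tier lost [AND]: one cut set from each child combined → 1 × 1 × 2 × 1 = 2 cut set(s).
Generator path fails [AND]: one cut set from each child combined → 1 × 1 = 1 cut set(s).
Data center power outage [OR]: union of children's cut sets → 3 cut set(s).
Minimal cut sets: {Aft UPS module stuck, Auxiliary static switch lost, PDU is out, Rectifier offline}; {Aft UPS module stuck, PDU is out, Rectifier offline, Redundant battery string faulted}; {North automatic transfer switch stuck, Utility transformer is out}.

3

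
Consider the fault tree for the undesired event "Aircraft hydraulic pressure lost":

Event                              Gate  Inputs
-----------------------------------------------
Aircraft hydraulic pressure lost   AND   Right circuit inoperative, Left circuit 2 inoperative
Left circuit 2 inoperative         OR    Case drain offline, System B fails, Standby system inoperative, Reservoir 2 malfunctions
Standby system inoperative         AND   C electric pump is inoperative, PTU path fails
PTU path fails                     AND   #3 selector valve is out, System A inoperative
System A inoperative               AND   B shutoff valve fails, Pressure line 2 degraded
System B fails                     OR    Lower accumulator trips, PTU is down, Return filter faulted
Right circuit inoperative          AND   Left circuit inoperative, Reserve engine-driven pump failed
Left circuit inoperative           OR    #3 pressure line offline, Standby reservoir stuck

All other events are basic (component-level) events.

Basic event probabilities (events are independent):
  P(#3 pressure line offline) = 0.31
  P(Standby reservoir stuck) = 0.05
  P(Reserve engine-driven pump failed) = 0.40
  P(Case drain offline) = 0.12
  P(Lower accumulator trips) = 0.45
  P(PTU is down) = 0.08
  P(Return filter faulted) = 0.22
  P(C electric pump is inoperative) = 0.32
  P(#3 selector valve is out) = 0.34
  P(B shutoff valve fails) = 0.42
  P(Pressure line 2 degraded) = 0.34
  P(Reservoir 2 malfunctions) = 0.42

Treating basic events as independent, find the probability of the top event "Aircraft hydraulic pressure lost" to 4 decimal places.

P(Left circuit inoperative) [OR] = 1 − (1−0.31) × (1−0.05) = 0.344500
P(Right circuit inoperative) [AND] = 0.344500 × 0.40 = 0.137800
P(System B fails) [OR] = 1 − (1−0.45) × (1−0.08) × (1−0.22) = 0.605320
P(System A inoperative) [AND] = 0.42 × 0.34 = 0.142800
P(PTU path fails) [AND] = 0.34 × 0.142800 = 0.048552
P(Standby system inoperative) [AND] = 0.32 × 0.048552 = 0.015537
P(Left circuit 2 inoperative) [OR] = 1 − (1−0.12) × (1−0.605320) × (1−0.015537) × (1−0.42) = 0.801685
P(Aircraft hydraulic pressure lost) [AND] = 0.137800 × 0.801685 = 0.110472
Rounded to 4 decimal places: P(Aircraft hydraulic pressure lost) ≈ 0.1105.

0.1105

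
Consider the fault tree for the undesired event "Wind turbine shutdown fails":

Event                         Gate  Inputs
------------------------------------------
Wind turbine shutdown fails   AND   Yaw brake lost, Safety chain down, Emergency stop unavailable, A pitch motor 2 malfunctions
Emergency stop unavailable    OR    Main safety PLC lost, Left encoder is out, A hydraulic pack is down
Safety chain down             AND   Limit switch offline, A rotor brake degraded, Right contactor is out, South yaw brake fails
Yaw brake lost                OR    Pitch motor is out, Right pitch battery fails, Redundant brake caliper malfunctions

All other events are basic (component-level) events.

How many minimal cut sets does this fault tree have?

9

Yaw brake lost [OR]: union of children's cut sets → 3 cut set(s).
Safety chain down [AND]: one cut set from each child combined → 1 × 1 × 1 × 1 = 1 cut set(s).
Emergency stop unavailable [OR]: union of children's cut sets → 3 cut set(s).
Wind turbine shutdown fails [AND]: one cut set from each child combined → 3 × 1 × 3 × 1 = 9 cut set(s).
Minimal cut sets: {A pitch motor 2 malfunctions, A rotor brake degraded, Limit switch offline, Main safety PLC lost, Pitch motor is out, Right contactor is out, South yaw brake fails}; {A pitch motor 2 malfunctions, A rotor brake degraded, Left encoder is out, Limit switch offline, Pitch motor is out, Right contactor is out, South yaw brake fails}; {A hydraulic pack is down, A pitch motor 2 malfunctions, A rotor brake degraded, Limit switch offline, Pitch motor is out, Right contactor is out, South yaw brake fails}; {A pitch motor 2 malfunctions, A rotor brake degraded, Limit switch offline, Main safety PLC lost, Right contactor is out, Right pitch battery fails, South yaw brake fails}; {A pitch motor 2 malfunctions, A rotor brake degraded, Left encoder is out, Limit switch offline, Right contactor is out, Right pitch battery fails, South yaw brake fails}; {A hydraulic pack is down, A pitch motor 2 malfunctions, A rotor brake degraded, Limit switch offline, Right contactor is out, Right pitch battery fails, South yaw brake fails}; {A pitch motor 2 malfunctions, A rotor brake degraded, Limit switch offline, Main safety PLC lost, Redundant brake caliper malfunctions, Right contactor is out, South yaw brake fails}; {A pitch motor 2 malfunctions, A rotor brake degraded, Left encoder is out, Limit switch offline, Redundant brake caliper malfunctions, Right contactor is out, South yaw brake fails}; {A hydraulic pack is down, A pitch motor 2 malfunctions, A rotor brake degraded, Limit switch offline, Redundant brake caliper malfunctions, Right contactor is out, South yaw brake fails}.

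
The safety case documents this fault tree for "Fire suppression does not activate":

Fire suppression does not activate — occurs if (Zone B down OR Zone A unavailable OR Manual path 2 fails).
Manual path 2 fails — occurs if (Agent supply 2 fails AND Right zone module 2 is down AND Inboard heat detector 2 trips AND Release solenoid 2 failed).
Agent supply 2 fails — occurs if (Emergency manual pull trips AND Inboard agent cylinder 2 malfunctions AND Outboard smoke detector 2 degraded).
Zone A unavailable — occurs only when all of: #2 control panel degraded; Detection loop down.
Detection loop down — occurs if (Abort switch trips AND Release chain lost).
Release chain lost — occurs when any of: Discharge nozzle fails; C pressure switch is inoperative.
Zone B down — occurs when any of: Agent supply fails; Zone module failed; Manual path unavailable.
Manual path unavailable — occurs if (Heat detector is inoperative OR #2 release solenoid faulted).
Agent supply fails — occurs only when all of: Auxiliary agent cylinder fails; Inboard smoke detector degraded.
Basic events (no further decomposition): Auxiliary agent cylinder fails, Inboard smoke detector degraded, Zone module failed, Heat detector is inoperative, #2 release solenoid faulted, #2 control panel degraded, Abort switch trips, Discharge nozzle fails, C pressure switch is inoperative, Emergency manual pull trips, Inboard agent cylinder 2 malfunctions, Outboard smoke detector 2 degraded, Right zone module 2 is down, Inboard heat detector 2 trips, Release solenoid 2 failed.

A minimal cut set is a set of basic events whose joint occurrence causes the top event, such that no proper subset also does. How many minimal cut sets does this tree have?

Agent supply fails [AND]: one cut set from each child combined → 1 × 1 = 1 cut set(s).
Manual path unavailable [OR]: union of children's cut sets → 2 cut set(s).
Zone B down [OR]: union of children's cut sets → 4 cut set(s).
Release chain lost [OR]: union of children's cut sets → 2 cut set(s).
Detection loop down [AND]: one cut set from each child combined → 1 × 2 = 2 cut set(s).
Zone A unavailable [AND]: one cut set from each child combined → 1 × 2 = 2 cut set(s).
Agent supply 2 fails [AND]: one cut set from each child combined → 1 × 1 × 1 = 1 cut set(s).
Manual path 2 fails [AND]: one cut set from each child combined → 1 × 1 × 1 × 1 = 1 cut set(s).
Fire suppression does not activate [OR]: union of children's cut sets → 7 cut set(s).
Minimal cut sets: {Auxiliary agent cylinder fails, Inboard smoke detector degraded}; {Zone module failed}; {Heat detector is inoperative}; {#2 release solenoid faulted}; {#2 control panel degraded, Abort switch trips, Discharge nozzle fails}; {#2 control panel degraded, Abort switch trips, C pressure switch is inoperative}; {Emergency manual pull trips, Inboard agent cylinder 2 malfunctions, Inboard heat detector 2 trips, Outboard smoke detector 2 degraded, Release solenoid 2 failed, Right zone module 2 is down}.

7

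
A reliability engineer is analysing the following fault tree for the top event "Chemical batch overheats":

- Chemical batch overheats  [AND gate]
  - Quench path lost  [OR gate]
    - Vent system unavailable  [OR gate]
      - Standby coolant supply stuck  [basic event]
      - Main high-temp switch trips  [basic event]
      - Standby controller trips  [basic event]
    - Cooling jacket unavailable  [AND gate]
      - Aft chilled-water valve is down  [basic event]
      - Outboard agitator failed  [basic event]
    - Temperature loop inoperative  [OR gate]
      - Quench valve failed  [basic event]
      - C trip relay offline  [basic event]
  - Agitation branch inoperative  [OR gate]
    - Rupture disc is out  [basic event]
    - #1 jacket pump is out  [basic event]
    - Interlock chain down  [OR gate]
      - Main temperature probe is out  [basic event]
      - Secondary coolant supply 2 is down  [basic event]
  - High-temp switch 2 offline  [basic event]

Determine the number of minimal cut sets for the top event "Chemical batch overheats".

24

Vent system unavailable [OR]: union of children's cut sets → 3 cut set(s).
Cooling jacket unavailable [AND]: one cut set from each child combined → 1 × 1 = 1 cut set(s).
Temperature loop inoperative [OR]: union of children's cut sets → 2 cut set(s).
Quench path lost [OR]: union of children's cut sets → 6 cut set(s).
Interlock chain down [OR]: union of children's cut sets → 2 cut set(s).
Agitation branch inoperative [OR]: union of children's cut sets → 4 cut set(s).
Chemical batch overheats [AND]: one cut set from each child combined → 6 × 4 × 1 = 24 cut set(s).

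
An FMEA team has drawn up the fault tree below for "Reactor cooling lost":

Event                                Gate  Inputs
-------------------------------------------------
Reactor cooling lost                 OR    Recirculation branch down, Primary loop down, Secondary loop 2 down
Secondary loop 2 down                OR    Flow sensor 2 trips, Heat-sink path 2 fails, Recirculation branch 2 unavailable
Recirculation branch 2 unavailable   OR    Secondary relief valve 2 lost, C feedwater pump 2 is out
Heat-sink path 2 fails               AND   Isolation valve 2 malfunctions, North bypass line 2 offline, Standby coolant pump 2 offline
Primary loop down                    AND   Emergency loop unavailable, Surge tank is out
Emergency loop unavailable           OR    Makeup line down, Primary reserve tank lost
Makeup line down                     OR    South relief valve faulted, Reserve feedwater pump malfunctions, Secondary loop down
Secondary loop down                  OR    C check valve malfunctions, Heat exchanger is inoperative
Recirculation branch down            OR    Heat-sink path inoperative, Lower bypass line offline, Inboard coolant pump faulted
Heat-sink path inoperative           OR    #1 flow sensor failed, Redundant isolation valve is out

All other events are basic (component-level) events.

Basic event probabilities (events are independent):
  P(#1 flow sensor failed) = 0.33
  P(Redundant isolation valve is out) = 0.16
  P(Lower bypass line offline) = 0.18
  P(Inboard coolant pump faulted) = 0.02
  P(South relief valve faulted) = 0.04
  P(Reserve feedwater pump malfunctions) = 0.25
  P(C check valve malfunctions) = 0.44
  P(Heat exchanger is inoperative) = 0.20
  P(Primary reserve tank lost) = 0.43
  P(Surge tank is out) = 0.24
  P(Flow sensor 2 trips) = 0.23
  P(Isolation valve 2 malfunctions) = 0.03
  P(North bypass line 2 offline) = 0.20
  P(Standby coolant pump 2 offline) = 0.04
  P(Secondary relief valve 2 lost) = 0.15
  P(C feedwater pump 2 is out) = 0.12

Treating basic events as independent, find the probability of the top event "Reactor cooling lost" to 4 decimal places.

P(Heat-sink path inoperative) [OR] = 1 − (1−0.33) × (1−0.16) = 0.437200
P(Recirculation branch down) [OR] = 1 − (1−0.437200) × (1−0.18) × (1−0.02) = 0.547734
P(Secondary loop down) [OR] = 1 − (1−0.44) × (1−0.20) = 0.552000
P(Makeup line down) [OR] = 1 − (1−0.04) × (1−0.25) × (1−0.552000) = 0.677440
P(Emergency loop unavailable) [OR] = 1 − (1−0.677440) × (1−0.43) = 0.816141
P(Primary loop down) [AND] = 0.816141 × 0.24 = 0.195874
P(Heat-sink path 2 fails) [AND] = 0.03 × 0.20 × 0.04 = 0.000240
P(Recirculation branch 2 unavailable) [OR] = 1 − (1−0.15) × (1−0.12) = 0.252000
P(Secondary loop 2 down) [OR] = 1 − (1−0.23) × (1−0.000240) × (1−0.252000) = 0.424178
P(Reactor cooling lost) [OR] = 1 − (1−0.547734) × (1−0.195874) × (1−0.424178) = 0.790586
Rounded to 4 decimal places: P(Reactor cooling lost) ≈ 0.7906.

0.7906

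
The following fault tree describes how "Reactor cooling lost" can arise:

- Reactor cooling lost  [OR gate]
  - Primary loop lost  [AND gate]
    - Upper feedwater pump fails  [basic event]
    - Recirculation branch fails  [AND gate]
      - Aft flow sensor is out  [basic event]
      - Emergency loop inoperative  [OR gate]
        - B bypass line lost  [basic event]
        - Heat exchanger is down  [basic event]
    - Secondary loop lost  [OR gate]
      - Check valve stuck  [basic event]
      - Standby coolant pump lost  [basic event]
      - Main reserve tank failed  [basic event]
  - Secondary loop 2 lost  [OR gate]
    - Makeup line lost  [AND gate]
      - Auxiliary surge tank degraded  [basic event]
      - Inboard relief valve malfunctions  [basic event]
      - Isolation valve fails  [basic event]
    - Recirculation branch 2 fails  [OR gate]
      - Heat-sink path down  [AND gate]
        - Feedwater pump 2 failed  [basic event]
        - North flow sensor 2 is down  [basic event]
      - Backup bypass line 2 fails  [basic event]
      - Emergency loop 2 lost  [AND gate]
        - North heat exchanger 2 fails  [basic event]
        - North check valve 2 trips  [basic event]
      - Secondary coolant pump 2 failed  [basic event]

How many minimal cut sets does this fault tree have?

11

Emergency loop inoperative [OR]: union of children's cut sets → 2 cut set(s).
Recirculation branch fails [AND]: one cut set from each child combined → 1 × 2 = 2 cut set(s).
Secondary loop lost [OR]: union of children's cut sets → 3 cut set(s).
Primary loop lost [AND]: one cut set from each child combined → 1 × 2 × 3 = 6 cut set(s).
Makeup line lost [AND]: one cut set from each child combined → 1 × 1 × 1 = 1 cut set(s).
Heat-sink path down [AND]: one cut set from each child combined → 1 × 1 = 1 cut set(s).
Emergency loop 2 lost [AND]: one cut set from each child combined → 1 × 1 = 1 cut set(s).
Recirculation branch 2 fails [OR]: union of children's cut sets → 4 cut set(s).
Secondary loop 2 lost [OR]: union of children's cut sets → 5 cut set(s).
Reactor cooling lost [OR]: union of children's cut sets → 11 cut set(s).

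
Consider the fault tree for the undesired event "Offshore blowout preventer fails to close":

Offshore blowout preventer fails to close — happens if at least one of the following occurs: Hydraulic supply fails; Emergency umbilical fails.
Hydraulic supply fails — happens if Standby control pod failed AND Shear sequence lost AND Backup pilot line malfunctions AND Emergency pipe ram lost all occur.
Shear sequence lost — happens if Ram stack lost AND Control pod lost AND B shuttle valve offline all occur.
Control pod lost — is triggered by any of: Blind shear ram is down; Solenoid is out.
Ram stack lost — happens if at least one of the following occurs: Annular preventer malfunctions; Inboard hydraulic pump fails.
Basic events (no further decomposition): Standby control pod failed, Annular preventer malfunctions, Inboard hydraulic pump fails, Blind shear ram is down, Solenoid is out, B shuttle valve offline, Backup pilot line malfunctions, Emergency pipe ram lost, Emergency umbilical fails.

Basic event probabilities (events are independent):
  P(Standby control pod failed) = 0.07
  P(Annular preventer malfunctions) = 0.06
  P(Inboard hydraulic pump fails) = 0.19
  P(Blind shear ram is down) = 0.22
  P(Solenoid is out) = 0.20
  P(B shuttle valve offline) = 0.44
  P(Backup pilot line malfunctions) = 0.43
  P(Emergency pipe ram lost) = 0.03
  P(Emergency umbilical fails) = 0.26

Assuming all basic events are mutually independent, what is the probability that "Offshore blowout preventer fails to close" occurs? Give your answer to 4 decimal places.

P(Ram stack lost) [OR] = 1 − (1−0.06) × (1−0.19) = 0.238600
P(Control pod lost) [OR] = 1 − (1−0.22) × (1−0.20) = 0.376000
P(Shear sequence lost) [AND] = 0.238600 × 0.376000 × 0.44 = 0.039474
P(Hydraulic supply fails) [AND] = 0.07 × 0.039474 × 0.43 × 0.03 = 0.000036
P(Offshore blowout preventer fails to close) [OR] = 1 − (1−0.000036) × (1−0.26) = 0.260027
Rounded to 4 decimal places: P(Offshore blowout preventer fails to close) ≈ 0.2600.

0.2600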